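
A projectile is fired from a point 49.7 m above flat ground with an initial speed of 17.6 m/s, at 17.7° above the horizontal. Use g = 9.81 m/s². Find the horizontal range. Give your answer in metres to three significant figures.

63.3 m

Components: vₓ = 17.60 cos 17.7° = 16.77 m/s, v_y0 = 17.60 sin 17.7° = 5.351 m/s.
The projectile lands when y = 49.7 + (5.351) t − ½·9.81·t² = 0. Positive root: t = (5.351 + √(5.351² + 2·9.81·49.7)) / 9.81 = (5.351 + 31.68) / 9.81 = 3.775 s.
Horizontal distance: R = vₓ t = 16.77 × 3.775 = 63.30 m.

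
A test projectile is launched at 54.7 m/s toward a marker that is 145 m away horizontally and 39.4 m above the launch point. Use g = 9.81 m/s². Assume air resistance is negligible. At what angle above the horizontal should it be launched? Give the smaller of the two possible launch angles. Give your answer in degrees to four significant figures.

30.67°

Trajectory: y = x tanθ − g x² (1 + tan²θ)/(2v₀²). With x = 145, y = 39.4, v₀ = 54.7, g = 9.81:
34.47 tan²θ − 145 tanθ + (73.87) = 0.
tanθ = [145 ± √(145² − 4 × 34.47 × (73.87))] / (2 × 34.47) = (145 ± 104.1) / 68.93, giving tanθ = 0.5930 or 3.614.
θ = 30.67° or 74.53°; the smaller is 30.67°.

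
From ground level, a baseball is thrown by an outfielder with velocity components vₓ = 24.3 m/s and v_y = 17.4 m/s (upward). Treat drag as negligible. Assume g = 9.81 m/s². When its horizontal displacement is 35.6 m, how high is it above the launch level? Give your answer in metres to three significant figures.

15.0 m

x = vₓ t ⇒ t = 35.6/24.30 = 1.465 s.
Height: y = v_y0 t − ½ g t² = 17.40 × 1.465 − 4.905 × 1.465² = 25.49 − 10.53 = 14.96 m.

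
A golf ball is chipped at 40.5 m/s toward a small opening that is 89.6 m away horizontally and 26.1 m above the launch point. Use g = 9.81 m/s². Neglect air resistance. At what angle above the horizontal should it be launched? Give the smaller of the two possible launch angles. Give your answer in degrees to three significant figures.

Trajectory: y = x tanθ − g x² (1 + tan²θ)/(2v₀²). With x = 89.6, y = 26.1, v₀ = 40.5, g = 9.81:
24.01 tan²θ − 89.6 tanθ + (50.11) = 0.
tanθ = [89.6 ± √(89.6² − 4 × 24.01 × (50.11))] / (2 × 24.01) = (89.6 ± 56.71) / 48.01, giving tanθ = 0.6849 or 3.047.
θ = 34.41° or 71.83°; the smaller is 34.41°.

34.4°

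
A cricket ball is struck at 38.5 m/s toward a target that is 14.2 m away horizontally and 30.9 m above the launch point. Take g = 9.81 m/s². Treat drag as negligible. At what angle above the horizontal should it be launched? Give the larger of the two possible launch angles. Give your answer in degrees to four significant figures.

Trajectory: y = x tanθ − g x² (1 + tan²θ)/(2v₀²). With x = 14.2, y = 30.9, v₀ = 38.5, g = 9.81:
0.6673 tan²θ − 14.2 tanθ + (31.57) = 0.
tanθ = [14.2 ± √(14.2² − 4 × 0.6673 × (31.57))] / (2 × 0.6673) = (14.2 ± 10.83) / 1.335, giving tanθ = 2.522 or 18.76.
θ = 68.37° or 86.95°; the larger is 86.95°.

86.95°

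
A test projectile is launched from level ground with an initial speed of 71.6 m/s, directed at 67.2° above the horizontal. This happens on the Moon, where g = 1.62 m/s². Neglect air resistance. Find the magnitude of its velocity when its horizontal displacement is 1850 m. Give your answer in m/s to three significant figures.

50.3 m/s

vₓ = 71.60 cos 67.2° = 27.75 m/s; v_y0 = 71.60 sin 67.2° = 66.01 m/s.
x = vₓ t ⇒ t = 1850/27.75 = 66.68 s.
Vertical velocity there: v_y = v_y0 − g t = 66.01 − 1.62 × 66.68 = −42.01 m/s.
Speed: √(vₓ² + v_y²) = √(27.75² + 42.01²) = 50.35 m/s.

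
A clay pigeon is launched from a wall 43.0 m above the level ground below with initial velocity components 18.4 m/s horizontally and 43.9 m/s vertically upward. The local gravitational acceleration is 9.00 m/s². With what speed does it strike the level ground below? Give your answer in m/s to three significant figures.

The projectile lands when y = 43.0 + (43.90) t − ½·9.00·t² = 0. Positive root: t = (43.90 + √(43.90² + 2·9.00·43.0)) / 9.00 = (43.90 + 51.97) / 9.00 = 10.65 s.
Vertical velocity at impact: v_y = v_y0 − g t = 43.90 − 9.00 × 10.65 = −51.97 m/s.
Speed: |v| = √(vₓ² + v_y²) = √(18.40² + 51.97²) = 55.13 m/s.

55.1 m/s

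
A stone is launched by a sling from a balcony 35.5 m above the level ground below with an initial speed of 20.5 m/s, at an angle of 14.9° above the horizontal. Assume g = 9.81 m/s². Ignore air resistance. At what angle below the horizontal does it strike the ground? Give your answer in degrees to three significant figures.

vₓ = 20.50 cos 14.9° = 19.81 m/s; v_y0 = 20.50 sin 14.9° = 5.271 m/s.
Vertical motion (up positive, ground at y = 0): 4.905 t² − (5.271) t − 35.5 = 0, so t = (5.271 + √(5.271² + 2·9.81·35.5)) / 9.81 = (5.271 + 26.91) / 9.81 = 3.281 s.
At impact: v_y = v_y0 − g t = −26.91 m/s; vₓ = 19.81 m/s.
Angle below horizontal: arctan(|v_y|/vₓ) = arctan(26.91/19.81) = 53.64°.

53.6°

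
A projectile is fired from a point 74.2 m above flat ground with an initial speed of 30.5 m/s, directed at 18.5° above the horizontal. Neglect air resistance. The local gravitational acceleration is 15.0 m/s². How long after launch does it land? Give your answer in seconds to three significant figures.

Components: vₓ = 30.50 cos 18.5° = 28.92 m/s, v_y0 = 30.50 sin 18.5° = 9.678 m/s.
Vertical motion (up positive, ground at y = 0): 7.500 t² − (9.678) t − 74.2 = 0, so t = (9.678 + √(9.678² + 2·15.0·74.2)) / 15.0 = (9.678 + 48.16) / 15.0 = 3.856 s.

3.86 s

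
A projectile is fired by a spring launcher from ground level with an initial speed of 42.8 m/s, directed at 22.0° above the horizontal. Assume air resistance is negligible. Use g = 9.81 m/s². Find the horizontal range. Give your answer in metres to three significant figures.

Resolve: vₓ = 42.80 cos 22.0° = 39.68 m/s and v_y0 = 42.80 sin 22.0° = 16.03 m/s.
Flight time T = 2 v_y0 / g = 3.269 s.
Horizontal distance R = vₓ T = 39.68 × 3.269 = 129.7 m.

130 m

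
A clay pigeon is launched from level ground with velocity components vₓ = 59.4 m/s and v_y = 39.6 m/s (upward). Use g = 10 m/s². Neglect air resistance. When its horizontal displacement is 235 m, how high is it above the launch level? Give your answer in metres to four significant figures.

78.41 m

x = vₓ t ⇒ t = 235/59.40 = 3.956 s.
Height: y = v_y0 t − ½ g t² = 39.60 × 3.956 − 5.000 × 3.956² = 156.7 − 78.26 = 78.41 m.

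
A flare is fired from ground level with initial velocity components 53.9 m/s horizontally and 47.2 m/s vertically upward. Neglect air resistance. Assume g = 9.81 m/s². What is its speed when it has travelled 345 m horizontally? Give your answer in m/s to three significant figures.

56.1 m/s

Time to reach x = 345 m: t = x/vₓ = 345/53.90 = 6.401 s.
Vertical velocity there: v_y = v_y0 − g t = 47.20 − 9.81 × 6.401 = −15.59 m/s.
Speed: √(vₓ² + v_y²) = √(53.90² + 15.59²) = 56.11 m/s.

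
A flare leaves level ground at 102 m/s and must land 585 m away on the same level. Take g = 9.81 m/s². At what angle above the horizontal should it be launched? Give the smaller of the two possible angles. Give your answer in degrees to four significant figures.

Level-ground range R = v₀² sin(2θ)/g ⇒ sin(2θ) = gR/v₀² = 9.81 × 585 / 102² = 0.5516.
2θ = 33.48° or 180° − 33.48° = 146.5°, so θ = 16.74° or 73.26°.
The smaller angle is 16.74°.

16.74°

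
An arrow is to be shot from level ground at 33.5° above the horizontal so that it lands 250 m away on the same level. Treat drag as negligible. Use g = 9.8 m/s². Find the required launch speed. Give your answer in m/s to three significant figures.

From R = (v₀² / g) sin 2θ: v₀ = √(gR / sin 2θ).
v₀ = √(9.80 × 250 / sin 67.00°) = √(2450 / 0.9205) = √2661.6 = 51.59 m/s.

51.6 m/s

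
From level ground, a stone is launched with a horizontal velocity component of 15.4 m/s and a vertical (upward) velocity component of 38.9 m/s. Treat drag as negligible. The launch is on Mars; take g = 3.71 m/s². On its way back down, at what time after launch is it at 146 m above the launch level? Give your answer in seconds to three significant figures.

16.1 s

Require v_y0 t − ½ g t² = 146, i.e. 1.855 t² − 38.90 t + 146 = 0.
t = [38.90 ± √(38.90² − 2·3.71·146)] / 3.71 = (38.90 ± 20.73) / 3.71, so t = 4.897 s or t = 16.07 s.
The descending-branch root is 16.07 s.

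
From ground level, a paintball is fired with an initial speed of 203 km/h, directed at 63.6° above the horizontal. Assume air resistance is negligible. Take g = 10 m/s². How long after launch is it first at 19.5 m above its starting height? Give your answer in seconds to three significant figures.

0.402 s

Convert: 203 km/h = 203/3.6 = 56.39 m/s.
Resolve: vₓ = 56.39 cos 63.6° = 25.07 m/s and v_y0 = 56.39 sin 63.6° = 50.51 m/s.
Require v_y0 t − ½ g t² = 19.5, i.e. 5.000 t² − 50.51 t + 19.5 = 0.
Quadratic formula: t = (50.51 ± √2161.1) / 10.0 = (50.51 ± 46.49) / 10.0 → t = 0.4021 s or 9.700 s.
The first (ascending) time is 0.4021 s.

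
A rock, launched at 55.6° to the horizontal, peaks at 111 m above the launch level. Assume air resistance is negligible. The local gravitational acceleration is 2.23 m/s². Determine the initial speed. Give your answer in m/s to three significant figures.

27.0 m/s

At the peak v_y = 0, so v_y0 = √(2gH) = √(2 × 2.23 × 111) = 22.25 m/s.
v_y0 = v₀ sin θ ⇒ v₀ = 22.25 / sin 55.6° = 26.97 m/s.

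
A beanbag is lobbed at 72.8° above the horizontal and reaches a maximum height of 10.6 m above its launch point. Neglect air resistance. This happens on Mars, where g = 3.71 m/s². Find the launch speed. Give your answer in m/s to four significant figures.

9.284 m/s

At the peak v_y = 0, so v_y0 = √(2gH) = √(2 × 3.71 × 10.6) = 8.869 m/s.
v_y0 = v₀ sin θ ⇒ v₀ = 8.869 / sin 72.8° = 9.284 m/s.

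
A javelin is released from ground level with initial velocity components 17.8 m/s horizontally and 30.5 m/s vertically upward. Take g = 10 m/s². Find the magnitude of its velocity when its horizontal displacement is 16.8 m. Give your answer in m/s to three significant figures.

Time to reach x = 16.8 m: t = x/vₓ = 16.8/17.80 = 0.9438 s.
Vertical velocity there: v_y = v_y0 − g t = 30.50 − 10.0 × 0.9438 = 21.06 m/s.
Speed: √(vₓ² + v_y²) = √(17.80² + 21.06²) = 27.58 m/s.

27.6 m/s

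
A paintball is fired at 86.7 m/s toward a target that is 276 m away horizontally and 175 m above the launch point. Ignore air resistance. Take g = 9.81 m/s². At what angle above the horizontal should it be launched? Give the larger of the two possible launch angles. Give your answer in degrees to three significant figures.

Trajectory: y = x tanθ − g x² (1 + tan²θ)/(2v₀²). With x = 276, y = 175, v₀ = 86.7, g = 9.81:
49.71 tan²θ − 276 tanθ + (224.7) = 0.
tanθ = [276 ± √(276² − 4 × 49.71 × (224.7))] / (2 × 49.71) = (276 ± 177.5) / 99.41, giving tanθ = 0.9910 or 4.561.
θ = 44.74° or 77.63°; the larger is 77.63°.

77.6°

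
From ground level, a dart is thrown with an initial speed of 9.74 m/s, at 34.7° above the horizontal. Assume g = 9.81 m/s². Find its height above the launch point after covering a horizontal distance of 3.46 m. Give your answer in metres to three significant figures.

Resolve: vₓ = 9.740 cos 34.7° = 8.008 m/s and v_y0 = 9.740 sin 34.7° = 5.545 m/s.
x = vₓ t ⇒ t = 3.46/8.008 = 0.4321 s.
Height: y = v_y0 t − ½ g t² = 5.545 × 0.4321 − 4.905 × 0.4321² = 2.396 − 0.9158 = 1.480 m.

1.48 m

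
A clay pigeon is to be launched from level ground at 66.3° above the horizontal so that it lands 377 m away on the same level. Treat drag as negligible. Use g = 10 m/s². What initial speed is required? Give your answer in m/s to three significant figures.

On level ground R = v₀² sin 2θ / g ⇒ v₀ = √(gR / sin 2θ).
v₀ = √(10.0 × 377 / sin 132.6°) = √(3770 / 0.7361) = √5121.6 = 71.57 m/s.

71.6 m/s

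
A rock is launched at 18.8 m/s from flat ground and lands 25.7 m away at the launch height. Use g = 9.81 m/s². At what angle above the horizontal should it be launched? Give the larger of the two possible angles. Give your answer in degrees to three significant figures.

R = v₀² sin 2θ / g gives sin 2θ = gR/v₀² = 9.81·25.7/18.8² = 0.7133.
2θ = 45.51° or 180° − 45.51° = 134.5°, so θ = 22.75° or 67.25°.
The larger angle is 67.25°.

67.2°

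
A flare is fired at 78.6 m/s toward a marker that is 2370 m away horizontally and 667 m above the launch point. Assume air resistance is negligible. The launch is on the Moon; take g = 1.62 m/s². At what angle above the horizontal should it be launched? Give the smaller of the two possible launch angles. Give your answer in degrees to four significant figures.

38.04°

Trajectory: y = x tanθ − g x² (1 + tan²θ)/(2v₀²). With x = 2370, y = 667, v₀ = 78.6, g = 1.62:
736.4 tan²θ − 2370 tanθ + (1403) = 0.
tanθ = [2370 ± √(2370² − 4 × 736.4 × (1403))] / (2 × 736.4) = (2370 ± 1218) / 1473, giving tanθ = 0.7824 or 2.436.
θ = 38.04° or 67.68°; the smaller is 38.04°.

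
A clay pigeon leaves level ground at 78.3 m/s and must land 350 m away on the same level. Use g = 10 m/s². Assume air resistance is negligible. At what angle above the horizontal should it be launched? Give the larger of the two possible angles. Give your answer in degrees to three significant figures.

72.6°

Level-ground range R = v₀² sin(2θ)/g ⇒ sin(2θ) = gR/v₀² = 10.0 × 350 / 78.3² = 0.5709.
2θ = 34.81° or 180° − 34.81° = 145.2°, so θ = 17.41° or 72.59°.
The larger angle is 72.59°.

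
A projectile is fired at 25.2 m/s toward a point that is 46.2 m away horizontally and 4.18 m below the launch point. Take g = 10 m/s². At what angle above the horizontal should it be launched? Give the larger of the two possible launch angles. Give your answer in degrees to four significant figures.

Trajectory: y = x tanθ − g x² (1 + tan²θ)/(2v₀²). With x = 46.2, y = −4.18, v₀ = 25.2, g = 10.0:
16.81 tan²θ − 46.2 tanθ + (12.63) = 0.
tanθ = [46.2 ± √(46.2² − 4 × 16.81 × (12.63))] / (2 × 16.81) = (46.2 ± 35.86) / 33.61, giving tanθ = 0.3077 or 2.441.
θ = 17.10° or 67.73°; the larger is 67.73°.

67.73°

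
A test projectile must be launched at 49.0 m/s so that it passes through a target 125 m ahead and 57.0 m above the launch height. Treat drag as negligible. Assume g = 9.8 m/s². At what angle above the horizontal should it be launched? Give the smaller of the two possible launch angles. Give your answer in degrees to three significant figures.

Trajectory: y = x tanθ − g x² (1 + tan²θ)/(2v₀²). With x = 125, y = 57.0, v₀ = 49.0, g = 9.80:
31.89 tan²θ − 125 tanθ + (88.89) = 0.
tanθ = [125 ± √(125² − 4 × 31.89 × (88.89))] / (2 × 31.89) = (125 ± 65.48) / 63.78, giving tanθ = 0.9333 or 2.987.
θ = 43.02° or 71.49°; the smaller is 43.02°.

43.0°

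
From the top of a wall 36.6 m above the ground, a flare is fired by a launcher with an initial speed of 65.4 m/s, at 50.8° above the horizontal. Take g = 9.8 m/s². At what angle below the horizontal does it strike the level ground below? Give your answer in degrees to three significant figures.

Horizontal component vₓ = 65.40 cos 50.8° = 41.33 m/s; vertical v_y0 = 65.40 sin 50.8° = 50.68 m/s.
With up positive and y = 0 at the ground: y(t) = 36.6 + (50.68) t − 4.900 t². Setting y = 0 and taking the positive root: t = [50.68 + √(50.68² + 2·9.80·36.6)] / 9.80 = (50.68 + 57.32) / 9.80 = 11.02 s.
At impact: v_y = v_y0 − g t = −57.32 m/s; vₓ = 41.33 m/s.
Angle below horizontal: arctan(|v_y|/vₓ) = arctan(57.32/41.33) = 54.21°.

54.2°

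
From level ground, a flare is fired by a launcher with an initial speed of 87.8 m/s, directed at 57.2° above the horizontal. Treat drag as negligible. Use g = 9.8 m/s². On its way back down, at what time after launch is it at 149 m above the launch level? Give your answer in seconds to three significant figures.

vₓ = 87.80 cos 57.2° = 47.56 m/s; v_y0 = 87.80 sin 57.2° = 73.80 m/s.
Height y(t) = 73.80 t − 4.900 t² = 149 gives 4.900 t² − 73.80 t + 149 = 0.
t = [73.80 ± √(73.80² − 2·9.80·149)] / 9.80 = (73.80 ± 50.26) / 9.80, so t = 2.402 s or t = 12.66 s.
The descending-branch root is 12.66 s.

12.7 s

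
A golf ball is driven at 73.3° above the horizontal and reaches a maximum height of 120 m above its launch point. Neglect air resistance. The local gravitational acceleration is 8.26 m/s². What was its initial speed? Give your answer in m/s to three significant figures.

At the peak v_y = 0, so v_y0 = √(2gH) = √(2 × 8.26 × 120) = 44.52 m/s.
v_y0 = v₀ sin θ ⇒ v₀ = 44.52 / sin 73.3° = 46.48 m/s.

46.5 m/s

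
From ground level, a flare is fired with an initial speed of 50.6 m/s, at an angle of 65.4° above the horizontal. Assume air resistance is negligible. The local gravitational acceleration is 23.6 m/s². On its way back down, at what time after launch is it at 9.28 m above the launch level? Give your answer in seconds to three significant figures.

3.69 s

vₓ = 50.60 cos 65.4° = 21.06 m/s; v_y0 = 50.60 sin 65.4° = 46.01 m/s.
Require v_y0 t − ½ g t² = 9.28, i.e. 11.80 t² − 46.01 t + 9.28 = 0.
t = [46.01 ± √(46.01² − 2·23.6·9.28)] / 23.6 = (46.01 ± 40.97) / 23.6, so t = 0.2134 s or t = 3.686 s.
The descending-branch root is 3.686 s.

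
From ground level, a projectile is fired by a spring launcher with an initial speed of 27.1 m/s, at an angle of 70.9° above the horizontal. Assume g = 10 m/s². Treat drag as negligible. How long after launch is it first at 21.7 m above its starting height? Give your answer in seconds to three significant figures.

1.07 s

Resolve: vₓ = 27.10 cos 70.9° = 8.868 m/s and v_y0 = 27.10 sin 70.9° = 25.61 m/s.
Height y(t) = 25.61 t − 5.000 t² = 21.7 gives 5.000 t² − 25.61 t + 21.7 = 0.
t = [25.61 ± √(25.61² − 2·10.0·21.7)] / 10.0 = (25.61 ± 14.89) / 10.0, so t = 1.072 s or t = 4.050 s.
The first (ascending) time is 1.072 s.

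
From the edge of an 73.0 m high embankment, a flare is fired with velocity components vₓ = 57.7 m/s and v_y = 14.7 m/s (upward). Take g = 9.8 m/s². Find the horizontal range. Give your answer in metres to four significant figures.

325.5 m

Vertical motion (up positive, ground at y = 0): 4.900 t² − (14.70) t − 73.0 = 0, so t = (14.70 + √(14.70² + 2·9.80·73.0)) / 9.80 = (14.70 + 40.58) / 9.80 = 5.641 s.
Horizontal distance: R = vₓ t = 57.70 × 5.641 = 325.5 m.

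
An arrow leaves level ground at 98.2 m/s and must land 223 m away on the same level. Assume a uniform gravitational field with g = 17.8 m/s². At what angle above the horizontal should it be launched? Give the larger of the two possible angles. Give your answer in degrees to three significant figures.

Level-ground range R = v₀² sin(2θ)/g ⇒ sin(2θ) = gR/v₀² = 17.8 × 223 / 98.2² = 0.4116.
2θ = 24.31° or 180° − 24.31° = 155.7°, so θ = 12.15° or 77.85°.
The larger angle is 77.85°.

77.8°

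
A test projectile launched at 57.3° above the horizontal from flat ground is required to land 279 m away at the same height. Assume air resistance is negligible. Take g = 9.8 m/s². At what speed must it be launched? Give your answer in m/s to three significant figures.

54.8 m/s

From R = (v₀² / g) sin 2θ: v₀ = √(gR / sin 2θ).
v₀ = √(9.80 × 279 / sin 114.6°) = √(2734 / 0.9092) = √3007.1 = 54.84 m/s.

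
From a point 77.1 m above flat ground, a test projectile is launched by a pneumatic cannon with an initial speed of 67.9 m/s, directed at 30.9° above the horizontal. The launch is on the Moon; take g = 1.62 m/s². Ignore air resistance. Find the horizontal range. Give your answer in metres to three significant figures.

vₓ = 67.90 cos 30.9° = 58.26 m/s; v_y0 = 67.90 sin 30.9° = 34.87 m/s.
The projectile lands when y = 77.1 + (34.87) t − ½·1.62·t² = 0. Positive root: t = (34.87 + √(34.87² + 2·1.62·77.1)) / 1.62 = (34.87 + 38.28) / 1.62 = 45.16 s.
Horizontal distance: R = vₓ t = 58.26 × 45.16 = 2631 m.

2630 m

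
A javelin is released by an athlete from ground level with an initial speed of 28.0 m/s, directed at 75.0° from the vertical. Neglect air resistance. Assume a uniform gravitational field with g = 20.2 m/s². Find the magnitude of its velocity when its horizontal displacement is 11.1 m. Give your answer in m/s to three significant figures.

vₓ = 28.00 sin 75.0° = 27.05 m/s; v_y0 = 28.00 cos 75.0° = 7.247 m/s.
x = vₓ t ⇒ t = 11.1/27.05 = 0.4104 s.
Vertical velocity there: v_y = v_y0 − g t = 7.247 − 20.2 × 0.4104 = −1.043 m/s.
Speed: √(vₓ² + v_y²) = √(27.05² + 1.043²) = 27.07 m/s.

27.1 m/s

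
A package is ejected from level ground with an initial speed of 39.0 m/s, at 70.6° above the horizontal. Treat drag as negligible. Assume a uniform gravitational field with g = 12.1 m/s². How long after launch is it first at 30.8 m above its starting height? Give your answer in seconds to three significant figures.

1.00 s

vₓ = 39.00 cos 70.6° = 12.95 m/s; v_y0 = 39.00 sin 70.6° = 36.79 m/s.
Require v_y0 t − ½ g t² = 30.8, i.e. 6.050 t² − 36.79 t + 30.8 = 0.
Quadratic formula: t = (36.79 ± √607.83) / 12.1 = (36.79 ± 24.65) / 12.1 → t = 1.003 s or 5.078 s.
The first (ascending) time is 1.003 s.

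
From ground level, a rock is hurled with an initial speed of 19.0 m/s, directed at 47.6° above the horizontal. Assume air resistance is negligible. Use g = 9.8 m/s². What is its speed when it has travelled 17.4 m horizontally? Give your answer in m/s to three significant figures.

vₓ = 19.00 cos 47.6° = 12.81 m/s; v_y0 = 19.00 sin 47.6° = 14.03 m/s.
x = vₓ t ⇒ t = 17.4/12.81 = 1.358 s.
Vertical velocity there: v_y = v_y0 − g t = 14.03 − 9.80 × 1.358 = 0.7210 m/s.
Speed: √(vₓ² + v_y²) = √(12.81² + 0.7210²) = 12.83 m/s.

12.8 m/s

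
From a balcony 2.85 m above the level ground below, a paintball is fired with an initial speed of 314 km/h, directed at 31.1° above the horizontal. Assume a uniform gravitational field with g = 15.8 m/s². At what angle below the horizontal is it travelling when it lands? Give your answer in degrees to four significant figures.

Convert: 314 km/h = 314/3.6 = 87.22 m/s.
Resolve: vₓ = 87.22 cos 31.1° = 74.69 m/s and v_y0 = 87.22 sin 31.1° = 45.05 m/s.
The projectile lands when y = 2.85 + (45.05) t − ½·15.8·t² = 0. Positive root: t = (45.05 + √(45.05² + 2·15.8·2.85)) / 15.8 = (45.05 + 46.04) / 15.8 = 5.766 s.
At impact: v_y = v_y0 − g t = −46.04 m/s; vₓ = 74.69 m/s.
Angle below horizontal: arctan(|v_y|/vₓ) = arctan(46.04/74.69) = 31.65°.

31.65°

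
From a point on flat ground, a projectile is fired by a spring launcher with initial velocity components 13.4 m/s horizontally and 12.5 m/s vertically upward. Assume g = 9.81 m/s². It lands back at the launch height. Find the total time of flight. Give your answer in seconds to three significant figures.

It returns to y = 0 when t = 2 v_y0 / g = 2(12.50)/9.81 = 2.548 s.

2.55 s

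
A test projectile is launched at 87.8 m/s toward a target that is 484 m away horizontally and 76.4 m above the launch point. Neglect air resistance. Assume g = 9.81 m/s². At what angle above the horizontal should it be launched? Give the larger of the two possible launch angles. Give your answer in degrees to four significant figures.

69.56°

Trajectory: y = x tanθ − g x² (1 + tan²θ)/(2v₀²). With x = 484, y = 76.4, v₀ = 87.8, g = 9.81:
149.1 tan²θ − 484 tanθ + (225.5) = 0.
tanθ = [484 ± √(484² − 4 × 149.1 × (225.5))] / (2 × 149.1) = (484 ± 316.0) / 298.1, giving tanθ = 0.5637 or 2.684.
θ = 29.41° or 69.56°; the larger is 69.56°.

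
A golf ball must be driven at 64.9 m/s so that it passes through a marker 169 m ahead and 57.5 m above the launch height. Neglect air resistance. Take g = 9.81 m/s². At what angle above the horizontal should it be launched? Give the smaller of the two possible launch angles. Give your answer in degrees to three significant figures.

Trajectory: y = x tanθ − g x² (1 + tan²θ)/(2v₀²). With x = 169, y = 57.5, v₀ = 64.9, g = 9.81:
33.26 tan²θ − 169 tanθ + (90.76) = 0.
tanθ = [169 ± √(169² − 4 × 33.26 × (90.76))] / (2 × 33.26) = (169 ± 128.4) / 66.52, giving tanθ = 0.6104 or 4.471.
θ = 31.40° or 77.39°; the smaller is 31.40°.

31.4°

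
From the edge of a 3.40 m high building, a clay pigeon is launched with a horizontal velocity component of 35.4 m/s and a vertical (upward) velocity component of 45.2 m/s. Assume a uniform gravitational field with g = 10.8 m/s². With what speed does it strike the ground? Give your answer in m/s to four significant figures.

The projectile lands when y = 3.40 + (45.20) t − ½·10.8·t² = 0. Positive root: t = (45.20 + √(45.20² + 2·10.8·3.40)) / 10.8 = (45.20 + 46.01) / 10.8 = 8.445 s.
Vertical velocity at impact: v_y = v_y0 − g t = 45.20 − 10.8 × 8.445 = −46.01 m/s.
Speed: |v| = √(vₓ² + v_y²) = √(35.40² + 46.01²) = 58.05 m/s.

58.05 m/s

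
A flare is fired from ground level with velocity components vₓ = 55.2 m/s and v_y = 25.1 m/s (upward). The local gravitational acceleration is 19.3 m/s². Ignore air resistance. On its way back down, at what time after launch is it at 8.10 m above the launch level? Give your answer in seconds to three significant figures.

Height y(t) = 25.10 t − 9.650 t² = 8.10 gives 9.650 t² − 25.10 t + 8.10 = 0.
Quadratic formula: t = (25.10 ± √317.35) / 19.3 = (25.10 ± 17.81) / 19.3 → t = 0.3775 s or 2.224 s.
The descending-branch root is 2.224 s.

2.22 s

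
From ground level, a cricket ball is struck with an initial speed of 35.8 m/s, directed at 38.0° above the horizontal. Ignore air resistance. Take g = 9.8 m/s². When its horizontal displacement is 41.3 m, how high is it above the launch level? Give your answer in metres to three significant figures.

Resolve: vₓ = 35.80 cos 38.0° = 28.21 m/s and v_y0 = 35.80 sin 38.0° = 22.04 m/s.
At x = 41.3 m, t = x/vₓ = 41.3/28.21 = 1.464 s.
Height: y = v_y0 t − ½ g t² = 22.04 × 1.464 − 4.900 × 1.464² = 32.27 − 10.50 = 21.77 m.

21.8 m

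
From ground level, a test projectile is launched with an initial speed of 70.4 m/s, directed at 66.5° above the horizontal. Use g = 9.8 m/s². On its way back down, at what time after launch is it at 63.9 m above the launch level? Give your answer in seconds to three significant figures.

12.1 s

Resolve: vₓ = 70.40 cos 66.5° = 28.07 m/s and v_y0 = 70.40 sin 66.5° = 64.56 m/s.
Require v_y0 t − ½ g t² = 63.9, i.e. 4.900 t² − 64.56 t + 63.9 = 0.
Quadratic formula: t = (64.56 ± √2915.7) / 9.80 = (64.56 ± 54.00) / 9.80 → t = 1.078 s or 12.10 s.
The descending-branch root is 12.10 s.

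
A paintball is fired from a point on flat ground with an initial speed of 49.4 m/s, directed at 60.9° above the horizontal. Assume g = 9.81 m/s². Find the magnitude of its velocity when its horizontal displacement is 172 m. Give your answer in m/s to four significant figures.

Horizontal component vₓ = 49.40 cos 60.9° = 24.02 m/s; vertical v_y0 = 49.40 sin 60.9° = 43.16 m/s.
Time to reach x = 172 m: t = x/vₓ = 172/24.02 = 7.159 s.
Vertical velocity there: v_y = v_y0 − g t = 43.16 − 9.81 × 7.159 = −27.07 m/s.
Speed: √(vₓ² + v_y²) = √(24.02² + 27.07²) = 36.19 m/s.

36.19 m/s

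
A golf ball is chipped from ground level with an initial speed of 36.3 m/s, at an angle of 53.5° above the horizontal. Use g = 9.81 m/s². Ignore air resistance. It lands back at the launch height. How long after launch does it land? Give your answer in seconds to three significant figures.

5.95 s

Components: vₓ = 36.30 cos 53.5° = 21.59 m/s, v_y0 = 36.30 sin 53.5° = 29.18 m/s.
Landing at launch height ⇒ T = 2 v_y0 / g = 2 × 29.18 / 9.81 = 5.949 s.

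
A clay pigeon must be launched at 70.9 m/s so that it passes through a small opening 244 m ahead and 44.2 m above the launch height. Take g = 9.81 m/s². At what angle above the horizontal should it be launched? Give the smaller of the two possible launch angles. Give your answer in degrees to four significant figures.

25.28°

Trajectory: y = x tanθ − g x² (1 + tan²θ)/(2v₀²). With x = 244, y = 44.2, v₀ = 70.9, g = 9.81:
58.09 tan²θ − 244 tanθ + (102.3) = 0.
tanθ = [244 ± √(244² − 4 × 58.09 × (102.3))] / (2 × 58.09) = (244 ± 189.1) / 116.2, giving tanθ = 0.4724 or 3.728.
θ = 25.28° or 74.98°; the smaller is 25.28°.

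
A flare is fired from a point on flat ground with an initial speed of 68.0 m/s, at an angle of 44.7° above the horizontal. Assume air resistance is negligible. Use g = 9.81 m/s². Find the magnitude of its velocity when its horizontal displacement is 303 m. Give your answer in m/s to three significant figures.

50.2 m/s

Resolve: vₓ = 68.00 cos 44.7° = 48.33 m/s and v_y0 = 68.00 sin 44.7° = 47.83 m/s.
At x = 303 m, t = x/vₓ = 303/48.33 = 6.269 s.
Vertical velocity there: v_y = v_y0 − g t = 47.83 − 9.81 × 6.269 = −13.67 m/s.
Speed: √(vₓ² + v_y²) = √(48.33² + 13.67²) = 50.23 m/s.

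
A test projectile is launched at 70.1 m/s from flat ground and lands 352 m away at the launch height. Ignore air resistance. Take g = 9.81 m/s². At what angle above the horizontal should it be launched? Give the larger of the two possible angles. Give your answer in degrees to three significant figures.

From R = (v₀²/g) sin 2θ: sin 2θ = 9.81 × 352 / 4914.0 = 0.7027.
2θ = 44.64° or 180° − 44.64° = 135.4°, so θ = 22.32° or 67.68°.
The larger angle is 67.68°.

67.7°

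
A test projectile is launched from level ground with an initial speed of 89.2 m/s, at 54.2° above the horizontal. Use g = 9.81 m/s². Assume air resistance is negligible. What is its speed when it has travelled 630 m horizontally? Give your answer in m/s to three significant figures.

69.6 m/s

Components: vₓ = 89.20 cos 54.2° = 52.18 m/s, v_y0 = 89.20 sin 54.2° = 72.35 m/s.
At x = 630 m, t = x/vₓ = 630/52.18 = 12.07 s.
Vertical velocity there: v_y = v_y0 − g t = 72.35 − 9.81 × 12.07 = −46.10 m/s.
Speed: √(vₓ² + v_y²) = √(52.18² + 46.10²) = 69.63 m/s.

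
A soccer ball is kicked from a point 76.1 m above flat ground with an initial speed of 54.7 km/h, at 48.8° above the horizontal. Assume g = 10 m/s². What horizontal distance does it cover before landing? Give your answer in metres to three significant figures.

52.1 m

Convert: 54.7 km/h = 54.7/3.6 = 15.19 m/s.
Horizontal component vₓ = 15.19 cos 48.8° = 10.01 m/s; vertical v_y0 = 15.19 sin 48.8° = 11.43 m/s.
Vertical motion (up positive, ground at y = 0): 5.000 t² − (11.43) t − 76.1 = 0, so t = (11.43 + √(11.43² + 2·10.0·76.1)) / 10.0 = (11.43 + 40.65) / 10.0 = 5.209 s.
Horizontal distance: R = vₓ t = 10.01 × 5.209 = 52.13 m.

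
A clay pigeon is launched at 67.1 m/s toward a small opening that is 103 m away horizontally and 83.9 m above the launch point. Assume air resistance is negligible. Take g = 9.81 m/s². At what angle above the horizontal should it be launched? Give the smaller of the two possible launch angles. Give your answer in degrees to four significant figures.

Trajectory: y = x tanθ − g x² (1 + tan²θ)/(2v₀²). With x = 103, y = 83.9, v₀ = 67.1, g = 9.81:
11.56 tan²θ − 103 tanθ + (95.46) = 0.
tanθ = [103 ± √(103² − 4 × 11.56 × (95.46))] / (2 × 11.56) = (103 ± 78.71) / 23.12, giving tanθ = 1.051 or 7.861.
θ = 46.41° or 82.75°; the smaller is 46.41°.

46.41°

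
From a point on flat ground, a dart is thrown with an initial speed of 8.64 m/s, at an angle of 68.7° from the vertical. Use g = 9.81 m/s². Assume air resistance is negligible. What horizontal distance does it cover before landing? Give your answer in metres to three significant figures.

5.15 m

Components: vₓ = 8.640 sin 68.7° = 8.050 m/s, v_y0 = 8.640 cos 68.7° = 3.138 m/s.
Flight time T = 2 v_y0 / g = 0.6399 s.
Horizontal distance R = vₓ T = 8.050 × 0.6399 = 5.151 m.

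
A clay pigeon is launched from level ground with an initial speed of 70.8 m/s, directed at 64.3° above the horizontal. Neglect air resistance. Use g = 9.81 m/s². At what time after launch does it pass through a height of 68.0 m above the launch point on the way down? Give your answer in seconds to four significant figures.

11.83 s

vₓ = 70.80 cos 64.3° = 30.70 m/s; v_y0 = 70.80 sin 64.3° = 63.80 m/s.
Require v_y0 t − ½ g t² = 68.0, i.e. 4.905 t² − 63.80 t + 68.0 = 0.
t = [63.80 ± √(63.80² − 2·9.81·68.0)] / 9.81 = (63.80 ± 52.30) / 9.81, so t = 1.171 s or t = 11.83 s.
The descending-branch root is 11.83 s.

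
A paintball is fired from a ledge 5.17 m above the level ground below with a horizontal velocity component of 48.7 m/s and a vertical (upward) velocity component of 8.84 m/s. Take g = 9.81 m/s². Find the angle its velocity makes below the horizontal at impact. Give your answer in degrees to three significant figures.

15.4°

Vertical motion (up positive, ground at y = 0): 4.905 t² − (8.840) t − 5.17 = 0, so t = (8.840 + √(8.840² + 2·9.81·5.17)) / 9.81 = (8.840 + 13.40) / 9.81 = 2.267 s.
At impact: v_y = v_y0 − g t = −13.40 m/s; vₓ = 48.70 m/s.
Angle below horizontal: arctan(|v_y|/vₓ) = arctan(13.40/48.70) = 15.39°.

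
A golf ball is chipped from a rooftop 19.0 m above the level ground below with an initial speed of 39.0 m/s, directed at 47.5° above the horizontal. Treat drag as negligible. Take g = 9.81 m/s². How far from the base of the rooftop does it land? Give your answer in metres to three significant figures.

Resolve: vₓ = 39.00 cos 47.5° = 26.35 m/s and v_y0 = 39.00 sin 47.5° = 28.75 m/s.
Vertical motion (up positive, ground at y = 0): 4.905 t² − (28.75) t − 19.0 = 0, so t = (28.75 + √(28.75² + 2·9.81·19.0)) / 9.81 = (28.75 + 34.63) / 9.81 = 6.462 s.
Horizontal distance: R = vₓ t = 26.35 × 6.462 = 170.3 m.

170 m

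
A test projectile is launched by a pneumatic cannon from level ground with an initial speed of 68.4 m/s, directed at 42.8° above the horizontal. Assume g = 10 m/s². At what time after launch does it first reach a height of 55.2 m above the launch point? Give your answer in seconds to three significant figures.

1.40 s

Components: vₓ = 68.40 cos 42.8° = 50.19 m/s, v_y0 = 68.40 sin 42.8° = 46.47 m/s.
Set y = v_y0 t − ½ g t² = 55.2: 5.000 t² − 46.47 t + 55.2 = 0.
Quadratic formula: t = (46.47 ± √1055.8) / 10.0 = (46.47 ± 32.49) / 10.0 → t = 1.398 s or 7.897 s.
The first (ascending) time is 1.398 s.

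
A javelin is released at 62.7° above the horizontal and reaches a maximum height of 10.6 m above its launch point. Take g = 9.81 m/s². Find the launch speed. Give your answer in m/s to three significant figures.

At the peak v_y = 0, so v_y0 = √(2gH) = √(2 × 9.81 × 10.6) = 14.42 m/s.
v_y0 = v₀ sin θ ⇒ v₀ = 14.42 / sin 62.7° = 16.23 m/s.

16.2 m/s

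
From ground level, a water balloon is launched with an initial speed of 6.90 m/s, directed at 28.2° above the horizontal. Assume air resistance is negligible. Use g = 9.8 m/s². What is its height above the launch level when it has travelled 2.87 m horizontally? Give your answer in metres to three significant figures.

0.447 m

Resolve: vₓ = 6.900 cos 28.2° = 6.081 m/s and v_y0 = 6.900 sin 28.2° = 3.261 m/s.
x = vₓ t ⇒ t = 2.87/6.081 = 0.4720 s.
Height: y = v_y0 t − ½ g t² = 3.261 × 0.4720 − 4.900 × 0.4720² = 1.539 − 1.091 = 0.4474 m.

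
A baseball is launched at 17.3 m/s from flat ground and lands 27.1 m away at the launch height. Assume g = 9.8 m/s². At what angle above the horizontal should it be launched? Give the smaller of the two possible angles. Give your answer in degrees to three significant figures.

31.3°

Level-ground range R = v₀² sin(2θ)/g ⇒ sin(2θ) = gR/v₀² = 9.80 × 27.1 / 17.3² = 0.8874.
2θ = 62.54° or 180° − 62.54° = 117.5°, so θ = 31.27° or 58.73°.
The smaller angle is 31.27°.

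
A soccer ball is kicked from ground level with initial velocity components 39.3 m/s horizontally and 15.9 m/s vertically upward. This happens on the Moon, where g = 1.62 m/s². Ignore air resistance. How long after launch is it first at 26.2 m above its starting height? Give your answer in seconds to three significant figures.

1.82 s

Require v_y0 t − ½ g t² = 26.2, i.e. 0.8100 t² − 15.90 t + 26.2 = 0.
t = [15.90 ± √(15.90² − 2·1.62·26.2)] / 1.62 = (15.90 ± 12.96) / 1.62, so t = 1.816 s or t = 17.81 s.
The first (ascending) time is 1.816 s.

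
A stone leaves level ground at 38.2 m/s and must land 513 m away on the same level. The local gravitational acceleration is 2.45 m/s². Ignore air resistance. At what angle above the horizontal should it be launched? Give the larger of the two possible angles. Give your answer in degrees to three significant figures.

60.3°

Level-ground range R = v₀² sin(2θ)/g ⇒ sin(2θ) = gR/v₀² = 2.45 × 513 / 38.2² = 0.8613.
2θ = 59.46° or 180° − 59.46° = 120.5°, so θ = 29.73° or 60.27°.
The larger angle is 60.27°.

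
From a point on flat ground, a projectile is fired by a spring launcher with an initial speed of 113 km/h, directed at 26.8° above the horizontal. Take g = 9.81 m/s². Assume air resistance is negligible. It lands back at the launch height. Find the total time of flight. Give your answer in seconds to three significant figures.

2.89 s

Convert: 113 km/h = 113/3.6 = 31.39 m/s.
vₓ = 31.39 cos 26.8° = 28.02 m/s; v_y0 = 31.39 sin 26.8° = 14.15 m/s.
Landing at launch height ⇒ T = 2 v_y0 / g = 2 × 14.15 / 9.81 = 2.885 s.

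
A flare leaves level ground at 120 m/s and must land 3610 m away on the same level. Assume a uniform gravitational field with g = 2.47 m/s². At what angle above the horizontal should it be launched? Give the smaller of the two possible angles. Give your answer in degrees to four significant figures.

From R = (v₀²/g) sin 2θ: sin 2θ = 2.47 × 3610 / 14400 = 0.6192.
2θ = 38.26° or 180° − 38.26° = 141.7°, so θ = 19.13° or 70.87°.
The smaller angle is 19.13°.

19.13°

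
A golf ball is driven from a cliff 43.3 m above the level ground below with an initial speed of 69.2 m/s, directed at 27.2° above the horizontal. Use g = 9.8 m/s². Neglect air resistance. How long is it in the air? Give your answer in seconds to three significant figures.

vₓ = 69.20 cos 27.2° = 61.55 m/s; v_y0 = 69.20 sin 27.2° = 31.63 m/s.
The projectile lands when y = 43.3 + (31.63) t − ½·9.80·t² = 0. Positive root: t = (31.63 + √(31.63² + 2·9.80·43.3)) / 9.80 = (31.63 + 43.00) / 9.80 = 7.616 s.

7.62 s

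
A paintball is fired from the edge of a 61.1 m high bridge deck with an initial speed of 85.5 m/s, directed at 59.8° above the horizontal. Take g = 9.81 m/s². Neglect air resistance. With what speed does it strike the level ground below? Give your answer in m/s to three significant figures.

Resolve: vₓ = 85.50 cos 59.8° = 43.01 m/s and v_y0 = 85.50 sin 59.8° = 73.90 m/s.
With up positive and y = 0 at the ground: y(t) = 61.1 + (73.90) t − 4.905 t². Setting y = 0 and taking the positive root: t = [73.90 + √(73.90² + 2·9.81·61.1)] / 9.81 = (73.90 + 81.60) / 9.81 = 15.85 s.
Vertical velocity at impact: v_y = v_y0 − g t = 73.90 − 9.81 × 15.85 = −81.60 m/s.
Speed: |v| = √(vₓ² + v_y²) = √(43.01² + 81.60²) = 92.24 m/s.

92.2 m/s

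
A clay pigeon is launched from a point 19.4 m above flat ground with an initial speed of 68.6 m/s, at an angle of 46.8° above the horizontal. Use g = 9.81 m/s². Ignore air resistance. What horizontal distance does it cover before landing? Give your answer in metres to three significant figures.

Components: vₓ = 68.60 cos 46.8° = 46.96 m/s, v_y0 = 68.60 sin 46.8° = 50.01 m/s.
Vertical motion (up positive, ground at y = 0): 4.905 t² − (50.01) t − 19.4 = 0, so t = (50.01 + √(50.01² + 2·9.81·19.4)) / 9.81 = (50.01 + 53.68) / 9.81 = 10.57 s.
Horizontal distance: R = vₓ t = 46.96 × 10.57 = 496.3 m.

496 m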